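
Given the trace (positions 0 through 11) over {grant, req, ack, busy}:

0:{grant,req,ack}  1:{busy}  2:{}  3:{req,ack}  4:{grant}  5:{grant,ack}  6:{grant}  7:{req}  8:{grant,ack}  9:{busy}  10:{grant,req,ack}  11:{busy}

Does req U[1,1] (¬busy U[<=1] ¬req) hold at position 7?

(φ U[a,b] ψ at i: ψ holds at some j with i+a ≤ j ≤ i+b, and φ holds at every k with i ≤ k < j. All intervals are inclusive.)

Yes

Need some j in [8,8] with (¬busy U[<=1] ¬req), and req at every k in [7,j-1].
  j=8: (¬busy U[<=1] ¬req) holds; req holds at every k in [7,7] → satisfied.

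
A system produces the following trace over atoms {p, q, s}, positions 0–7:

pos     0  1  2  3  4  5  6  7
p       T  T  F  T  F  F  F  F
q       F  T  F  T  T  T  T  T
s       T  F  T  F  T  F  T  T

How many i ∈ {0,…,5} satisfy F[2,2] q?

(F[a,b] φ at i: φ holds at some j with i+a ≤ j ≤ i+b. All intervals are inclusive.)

5

Evaluate at each i in [0,5]:
  i=0: ✗ (none in [2,2])
  i=1: ✓ (witness j=3)
  i=2: ✓ (witness j=4)
  i=3: ✓ (witness j=5)
  i=4: ✓ (witness j=6)
  i=5: ✓ (witness j=7)
Positions where it holds: {1, 2, 3, 4, 5} → 5.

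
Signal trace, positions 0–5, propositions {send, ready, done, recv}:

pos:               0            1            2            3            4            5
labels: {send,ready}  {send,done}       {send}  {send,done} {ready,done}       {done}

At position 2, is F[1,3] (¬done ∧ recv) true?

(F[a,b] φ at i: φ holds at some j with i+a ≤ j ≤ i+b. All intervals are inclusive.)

False

Check (¬done ∧ recv) at each j in [3,5]:
  j=3: false
  j=4: false
  j=5: false
No position in the window satisfies it → formula fails.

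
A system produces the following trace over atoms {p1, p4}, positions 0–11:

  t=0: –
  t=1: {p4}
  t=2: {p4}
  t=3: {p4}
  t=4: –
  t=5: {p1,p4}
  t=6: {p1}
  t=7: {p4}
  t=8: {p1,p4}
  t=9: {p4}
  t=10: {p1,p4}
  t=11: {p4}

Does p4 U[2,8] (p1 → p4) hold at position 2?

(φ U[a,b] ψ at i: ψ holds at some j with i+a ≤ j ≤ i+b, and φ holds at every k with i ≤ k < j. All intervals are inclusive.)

Holds

Need some j in [4,10] with (p1 → p4), and p4 at every k in [2,j-1].
  j=4: (p1 → p4) holds; p4 holds at every k in [2,3] → satisfied.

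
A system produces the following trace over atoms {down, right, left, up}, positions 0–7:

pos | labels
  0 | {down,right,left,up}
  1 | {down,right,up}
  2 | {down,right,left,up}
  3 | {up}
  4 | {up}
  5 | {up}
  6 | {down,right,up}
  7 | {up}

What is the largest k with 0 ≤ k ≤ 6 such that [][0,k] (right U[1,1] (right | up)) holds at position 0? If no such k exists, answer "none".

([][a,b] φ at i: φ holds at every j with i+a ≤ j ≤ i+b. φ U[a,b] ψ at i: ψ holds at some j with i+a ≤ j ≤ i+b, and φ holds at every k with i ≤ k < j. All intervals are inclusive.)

(right U[1,1] (right | up)) must hold from j=0 onward; find where it first fails.
  j=0: holds
  j=1: holds
  j=2: holds
  j=3: fails
Holds on [0,2], so largest k = 2.

2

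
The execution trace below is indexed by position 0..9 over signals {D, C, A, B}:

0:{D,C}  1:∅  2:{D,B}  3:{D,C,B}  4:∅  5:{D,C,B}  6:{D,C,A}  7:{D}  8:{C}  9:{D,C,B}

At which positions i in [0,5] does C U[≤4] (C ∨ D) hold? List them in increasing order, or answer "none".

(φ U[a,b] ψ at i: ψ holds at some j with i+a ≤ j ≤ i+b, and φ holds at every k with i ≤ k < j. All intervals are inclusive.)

0, 2, 3, 5

Evaluate at each i in [0,5]:
  i=0: ✓ (rhs at j=0)
  i=1: ✗ (lhs fails at k=1 before rhs at j=2)
  i=2: ✓ (rhs at j=2)
  i=3: ✓ (rhs at j=3)
  i=4: ✗ (lhs fails at k=4 before rhs at j=5)
  i=5: ✓ (rhs at j=5)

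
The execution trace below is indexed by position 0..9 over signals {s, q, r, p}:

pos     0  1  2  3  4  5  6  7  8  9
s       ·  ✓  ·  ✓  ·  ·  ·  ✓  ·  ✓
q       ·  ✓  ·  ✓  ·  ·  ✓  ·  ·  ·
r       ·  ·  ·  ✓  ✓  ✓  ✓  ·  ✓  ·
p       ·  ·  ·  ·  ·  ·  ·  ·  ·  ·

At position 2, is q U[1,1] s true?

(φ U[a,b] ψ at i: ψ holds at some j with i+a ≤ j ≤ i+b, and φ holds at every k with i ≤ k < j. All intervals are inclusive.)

Need some j in [3,3] with s, and q at every k in [2,j-1].
  j=3: s holds, but q fails at k=2 → not this j.
No j in the window works → until fails.

False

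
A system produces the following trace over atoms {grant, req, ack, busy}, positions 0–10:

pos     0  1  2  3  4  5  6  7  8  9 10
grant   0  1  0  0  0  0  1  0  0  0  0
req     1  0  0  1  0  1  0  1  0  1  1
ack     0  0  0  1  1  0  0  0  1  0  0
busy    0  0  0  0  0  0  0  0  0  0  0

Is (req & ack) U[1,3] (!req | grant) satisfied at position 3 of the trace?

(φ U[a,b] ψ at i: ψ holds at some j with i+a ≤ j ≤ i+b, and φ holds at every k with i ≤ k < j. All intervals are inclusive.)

Need some j in [4,6] with (!req | grant), and (req & ack) at every k in [3,j-1].
  j=4: (!req | grant) holds; (req & ack) holds at every k in [3,3] → satisfied.

Holds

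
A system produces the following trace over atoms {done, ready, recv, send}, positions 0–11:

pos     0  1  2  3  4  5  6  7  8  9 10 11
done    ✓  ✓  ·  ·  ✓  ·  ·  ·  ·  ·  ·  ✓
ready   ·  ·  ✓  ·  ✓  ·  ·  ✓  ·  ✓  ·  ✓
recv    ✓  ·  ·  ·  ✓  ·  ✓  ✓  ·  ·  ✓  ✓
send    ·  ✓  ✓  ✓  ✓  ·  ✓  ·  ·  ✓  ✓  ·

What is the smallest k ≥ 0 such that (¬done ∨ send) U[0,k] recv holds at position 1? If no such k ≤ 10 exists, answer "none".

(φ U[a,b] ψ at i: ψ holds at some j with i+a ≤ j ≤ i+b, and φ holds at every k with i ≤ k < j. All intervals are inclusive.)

3

Need earliest j ≥ 1 with recv, and (¬done ∨ send) at every k in [1,j-1].
  j=1: rhs fails.
  j=2: rhs fails.
  j=3: rhs fails.
  j=4: rhs holds; lhs holds on [1,3]. k = 3.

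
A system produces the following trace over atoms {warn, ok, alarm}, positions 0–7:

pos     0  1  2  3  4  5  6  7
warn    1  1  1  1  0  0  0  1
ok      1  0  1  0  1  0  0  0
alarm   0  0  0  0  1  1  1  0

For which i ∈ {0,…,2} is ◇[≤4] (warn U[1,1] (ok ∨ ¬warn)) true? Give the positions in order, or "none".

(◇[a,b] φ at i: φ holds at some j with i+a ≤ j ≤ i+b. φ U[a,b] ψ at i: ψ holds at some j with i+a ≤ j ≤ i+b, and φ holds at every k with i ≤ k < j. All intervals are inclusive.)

Evaluate at each i in [0,2]:
  i=0: ✓ (witness j=1)
  i=1: ✓ (witness j=1)
  i=2: ✓ (witness j=3)

0, 1, 2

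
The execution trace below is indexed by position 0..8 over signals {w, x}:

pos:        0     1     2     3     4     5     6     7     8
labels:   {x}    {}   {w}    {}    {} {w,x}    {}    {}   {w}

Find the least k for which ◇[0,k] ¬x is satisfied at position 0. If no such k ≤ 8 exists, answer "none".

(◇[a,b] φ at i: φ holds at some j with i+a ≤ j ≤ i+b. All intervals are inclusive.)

Scan j = 0,1,… for ¬x:
  j=0: fails
  j=1: holds
First hit at j=1, so smallest k = 1-0 = 1.

1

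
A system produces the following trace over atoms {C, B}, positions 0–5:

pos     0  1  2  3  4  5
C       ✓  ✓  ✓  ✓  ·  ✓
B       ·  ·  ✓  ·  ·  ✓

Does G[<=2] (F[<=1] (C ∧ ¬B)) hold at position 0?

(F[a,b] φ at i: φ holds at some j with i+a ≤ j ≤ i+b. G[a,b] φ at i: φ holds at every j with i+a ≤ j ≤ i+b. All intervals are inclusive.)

True

Check F[<=1] (C ∧ ¬B) at every j in [0,2]:
  j=0: holds (witness at 0)
  j=1: holds (witness at 1)
  j=2: holds (witness at 3)
All positions satisfy it → formula holds.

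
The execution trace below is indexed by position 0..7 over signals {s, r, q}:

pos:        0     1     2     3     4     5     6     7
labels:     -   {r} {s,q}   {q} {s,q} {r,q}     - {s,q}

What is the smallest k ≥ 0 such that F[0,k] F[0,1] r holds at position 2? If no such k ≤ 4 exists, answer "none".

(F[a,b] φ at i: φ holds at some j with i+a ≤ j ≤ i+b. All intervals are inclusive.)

Scan j = 2,3,… for F[0,1] r:
  j=2: fails
  j=3: fails
  j=4: holds
First hit at j=4, so smallest k = 4-2 = 2.

2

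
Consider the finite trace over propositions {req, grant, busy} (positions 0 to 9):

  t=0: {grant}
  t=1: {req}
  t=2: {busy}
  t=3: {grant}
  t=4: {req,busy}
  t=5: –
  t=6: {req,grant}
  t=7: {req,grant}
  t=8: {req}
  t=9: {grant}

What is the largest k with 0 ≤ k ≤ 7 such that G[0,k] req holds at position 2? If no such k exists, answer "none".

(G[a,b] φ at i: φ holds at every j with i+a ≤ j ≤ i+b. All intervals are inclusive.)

none

req must hold from j=2 onward; find where it first fails.
  j=2: fails → no k works.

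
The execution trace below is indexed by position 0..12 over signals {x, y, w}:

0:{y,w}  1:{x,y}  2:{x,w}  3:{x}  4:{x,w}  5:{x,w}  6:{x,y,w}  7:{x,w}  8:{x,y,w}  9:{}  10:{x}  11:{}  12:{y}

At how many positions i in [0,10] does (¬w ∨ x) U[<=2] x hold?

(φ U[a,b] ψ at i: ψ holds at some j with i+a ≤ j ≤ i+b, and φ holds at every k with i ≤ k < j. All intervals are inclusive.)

10

Evaluate at each i in [0,10]:
  i=0: ✗ (lhs fails at k=0 before rhs at j=1)
  i=1: ✓ (rhs at j=1)
  i=2: ✓ (rhs at j=2)
  i=3: ✓ (rhs at j=3)
  i=4: ✓ (rhs at j=4)
  i=5: ✓ (rhs at j=5)
  i=6: ✓ (rhs at j=6)
  i=7: ✓ (rhs at j=7)
  i=8: ✓ (rhs at j=8)
  i=9: ✓ (rhs at j=10; lhs holds on [9,9])
  i=10: ✓ (rhs at j=10)
Positions where it holds: {1, 2, 3, 4, 5, 6, 7, 8, 9, 10} → 10.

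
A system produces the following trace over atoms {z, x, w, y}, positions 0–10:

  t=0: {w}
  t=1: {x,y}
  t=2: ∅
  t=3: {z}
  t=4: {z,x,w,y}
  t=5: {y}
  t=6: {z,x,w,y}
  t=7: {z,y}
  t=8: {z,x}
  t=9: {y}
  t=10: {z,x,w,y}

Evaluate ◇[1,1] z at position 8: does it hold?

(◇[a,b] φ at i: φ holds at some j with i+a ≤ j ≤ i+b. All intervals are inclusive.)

False

Check z at each j in [9,9]:
  j=9: false
No position in the window satisfies it → formula fails.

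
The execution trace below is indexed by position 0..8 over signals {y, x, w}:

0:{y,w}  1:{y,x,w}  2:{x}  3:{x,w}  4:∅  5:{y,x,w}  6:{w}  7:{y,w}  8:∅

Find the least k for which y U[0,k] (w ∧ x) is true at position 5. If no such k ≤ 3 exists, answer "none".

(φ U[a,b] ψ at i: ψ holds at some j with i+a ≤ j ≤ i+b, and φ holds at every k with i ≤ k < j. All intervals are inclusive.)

0

Need earliest j ≥ 5 with (w ∧ x), and y at every k in [5,j-1].
  j=5: rhs holds (empty prefix). k = 0.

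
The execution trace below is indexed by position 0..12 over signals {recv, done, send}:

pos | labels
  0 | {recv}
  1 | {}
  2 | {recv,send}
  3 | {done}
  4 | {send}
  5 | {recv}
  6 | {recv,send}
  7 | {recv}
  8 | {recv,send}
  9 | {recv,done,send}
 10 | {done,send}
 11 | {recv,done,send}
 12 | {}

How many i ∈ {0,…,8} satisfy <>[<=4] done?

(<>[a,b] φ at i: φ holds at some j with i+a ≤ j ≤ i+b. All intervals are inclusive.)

Evaluate at each i in [0,8]:
  i=0: ✓ (witness j=3)
  i=1: ✓ (witness j=3)
  i=2: ✓ (witness j=3)
  i=3: ✓ (witness j=3)
  i=4: ✗ (none in [4,8])
  i=5: ✓ (witness j=9)
  i=6: ✓ (witness j=9)
  i=7: ✓ (witness j=9)
  i=8: ✓ (witness j=9)
Positions where it holds: {0, 1, 2, 3, 5, 6, 7, 8} → 8.

8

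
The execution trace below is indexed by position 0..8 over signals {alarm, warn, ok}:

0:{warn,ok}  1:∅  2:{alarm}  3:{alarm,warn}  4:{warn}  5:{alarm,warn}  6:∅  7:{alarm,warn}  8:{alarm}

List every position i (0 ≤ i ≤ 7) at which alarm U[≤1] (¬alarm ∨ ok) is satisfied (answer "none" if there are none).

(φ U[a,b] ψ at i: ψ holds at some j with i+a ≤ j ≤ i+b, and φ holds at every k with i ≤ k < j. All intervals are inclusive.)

Evaluate at each i in [0,7]:
  i=0: ✓ (rhs at j=0)
  i=1: ✓ (rhs at j=1)
  i=2: ✗ (no rhs in [2,3])
  i=3: ✓ (rhs at j=4; lhs holds on [3,3])
  i=4: ✓ (rhs at j=4)
  i=5: ✓ (rhs at j=6; lhs holds on [5,5])
  i=6: ✓ (rhs at j=6)
  i=7: ✗ (no rhs in [7,8])

0, 1, 3, 4, 5, 6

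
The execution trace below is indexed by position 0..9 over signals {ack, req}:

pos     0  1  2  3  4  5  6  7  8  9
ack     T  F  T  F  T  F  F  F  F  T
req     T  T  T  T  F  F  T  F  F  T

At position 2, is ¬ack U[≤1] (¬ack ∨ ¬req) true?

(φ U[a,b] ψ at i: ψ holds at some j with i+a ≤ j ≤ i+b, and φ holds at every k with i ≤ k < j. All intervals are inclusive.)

Need some j in [2,3] with (¬ack ∨ ¬req), and ¬ack at every k in [2,j-1].
  j=2: (¬ack ∨ ¬req) false.
  j=3: (¬ack ∨ ¬req) holds, but ¬ack fails at k=2 → not this j.
No j in the window works → until fails.

False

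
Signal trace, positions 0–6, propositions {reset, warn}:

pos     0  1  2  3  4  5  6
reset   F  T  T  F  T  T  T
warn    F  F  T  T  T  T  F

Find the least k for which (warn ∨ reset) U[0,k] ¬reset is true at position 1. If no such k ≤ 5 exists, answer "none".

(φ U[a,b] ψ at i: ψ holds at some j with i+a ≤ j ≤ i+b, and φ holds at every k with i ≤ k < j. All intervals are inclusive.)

2

Need earliest j ≥ 1 with ¬reset, and (warn ∨ reset) at every k in [1,j-1].
  j=1: rhs fails.
  j=2: rhs fails.
  j=3: rhs holds; lhs holds on [1,2]. k = 2.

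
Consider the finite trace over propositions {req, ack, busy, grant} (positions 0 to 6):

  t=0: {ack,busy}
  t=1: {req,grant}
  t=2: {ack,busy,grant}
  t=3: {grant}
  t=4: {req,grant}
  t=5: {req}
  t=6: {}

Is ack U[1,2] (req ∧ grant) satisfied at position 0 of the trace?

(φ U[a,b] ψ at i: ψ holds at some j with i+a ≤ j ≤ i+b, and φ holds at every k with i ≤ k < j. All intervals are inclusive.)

True

Need some j in [1,2] with (req ∧ grant), and ack at every k in [0,j-1].
  j=1: (req ∧ grant) holds; ack holds at every k in [0,0] → satisfied.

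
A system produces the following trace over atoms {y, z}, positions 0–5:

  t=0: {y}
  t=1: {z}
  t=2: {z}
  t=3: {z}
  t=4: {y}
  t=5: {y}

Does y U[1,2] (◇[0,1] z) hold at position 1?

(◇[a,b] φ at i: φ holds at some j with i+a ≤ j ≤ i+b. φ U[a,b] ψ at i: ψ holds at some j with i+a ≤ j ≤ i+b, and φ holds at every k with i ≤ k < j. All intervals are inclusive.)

Need some j in [2,3] with ◇[0,1] z, and y at every k in [1,j-1].
  j=2: ◇[0,1] z holds, but y fails at k=1 → not this j.
  j=3: ◇[0,1] z holds, but y fails at k=1 → not this j.
No j in the window works → until fails.

False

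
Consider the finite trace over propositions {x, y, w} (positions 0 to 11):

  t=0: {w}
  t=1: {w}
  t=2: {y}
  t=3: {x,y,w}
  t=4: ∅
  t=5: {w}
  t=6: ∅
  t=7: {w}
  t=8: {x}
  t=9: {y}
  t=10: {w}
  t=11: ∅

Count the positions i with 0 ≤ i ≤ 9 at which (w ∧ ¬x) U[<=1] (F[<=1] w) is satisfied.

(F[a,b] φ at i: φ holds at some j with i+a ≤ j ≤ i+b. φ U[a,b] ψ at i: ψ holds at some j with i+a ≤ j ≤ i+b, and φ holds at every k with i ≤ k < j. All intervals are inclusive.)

9

Evaluate at each i in [0,9]:
  i=0: ✓ (rhs at j=0)
  i=1: ✓ (rhs at j=1)
  i=2: ✓ (rhs at j=2)
  i=3: ✓ (rhs at j=3)
  i=4: ✓ (rhs at j=4)
  i=5: ✓ (rhs at j=5)
  i=6: ✓ (rhs at j=6)
  i=7: ✓ (rhs at j=7)
  i=8: ✗ (lhs fails at k=8 before rhs at j=9)
  i=9: ✓ (rhs at j=9)
Positions where it holds: {0, 1, 2, 3, 4, 5, 6, 7, 9} → 9.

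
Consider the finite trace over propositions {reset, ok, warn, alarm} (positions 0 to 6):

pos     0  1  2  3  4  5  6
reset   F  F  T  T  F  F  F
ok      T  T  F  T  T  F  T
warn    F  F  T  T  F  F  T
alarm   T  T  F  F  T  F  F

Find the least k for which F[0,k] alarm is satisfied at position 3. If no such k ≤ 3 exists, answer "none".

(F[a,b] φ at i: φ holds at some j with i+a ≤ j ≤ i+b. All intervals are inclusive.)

1

Scan j = 3,4,… for alarm:
  j=3: fails
  j=4: holds
First hit at j=4, so smallest k = 4-3 = 1.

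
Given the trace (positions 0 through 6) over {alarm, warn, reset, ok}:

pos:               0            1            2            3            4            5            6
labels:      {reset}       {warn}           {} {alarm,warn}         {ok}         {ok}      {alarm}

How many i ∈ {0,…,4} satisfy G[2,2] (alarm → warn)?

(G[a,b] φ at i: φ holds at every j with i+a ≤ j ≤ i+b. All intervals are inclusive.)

Evaluate at each i in [0,4]:
  i=0: ✓ (all of [2,2])
  i=1: ✓ (all of [3,3])
  i=2: ✓ (all of [4,4])
  i=3: ✓ (all of [5,5])
  i=4: ✗ (fails at j=6)
Positions where it holds: {0, 1, 2, 3} → 4.

4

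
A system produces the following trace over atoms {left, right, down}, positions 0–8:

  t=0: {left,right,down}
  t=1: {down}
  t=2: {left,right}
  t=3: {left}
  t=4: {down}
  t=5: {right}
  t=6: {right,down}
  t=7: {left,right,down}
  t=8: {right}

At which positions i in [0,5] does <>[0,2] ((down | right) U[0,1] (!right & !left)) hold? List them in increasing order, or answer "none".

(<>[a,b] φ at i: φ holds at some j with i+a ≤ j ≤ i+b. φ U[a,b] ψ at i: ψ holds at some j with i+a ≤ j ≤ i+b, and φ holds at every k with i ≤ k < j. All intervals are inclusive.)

Evaluate at each i in [0,5]:
  i=0: ✓ (witness j=0)
  i=1: ✓ (witness j=1)
  i=2: ✓ (witness j=4)
  i=3: ✓ (witness j=4)
  i=4: ✓ (witness j=4)
  i=5: ✗ (none in [5,7])

0, 1, 2, 3, 4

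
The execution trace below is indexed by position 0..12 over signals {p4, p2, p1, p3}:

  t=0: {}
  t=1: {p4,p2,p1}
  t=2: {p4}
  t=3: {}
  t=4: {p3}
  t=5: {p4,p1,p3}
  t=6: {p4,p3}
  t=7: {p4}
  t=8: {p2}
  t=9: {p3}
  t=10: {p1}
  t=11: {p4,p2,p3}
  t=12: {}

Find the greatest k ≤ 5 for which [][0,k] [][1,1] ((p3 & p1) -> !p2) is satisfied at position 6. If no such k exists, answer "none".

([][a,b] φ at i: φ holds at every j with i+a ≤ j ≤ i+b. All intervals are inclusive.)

[][1,1] ((p3 & p1) -> !p2) must hold from j=6 onward; find where it first fails.
  j=6: holds
  j=7: holds
  j=8: holds
  j=9: holds
  j=10: holds
  j=11: holds
Holds through j=11; largest k = 5.

5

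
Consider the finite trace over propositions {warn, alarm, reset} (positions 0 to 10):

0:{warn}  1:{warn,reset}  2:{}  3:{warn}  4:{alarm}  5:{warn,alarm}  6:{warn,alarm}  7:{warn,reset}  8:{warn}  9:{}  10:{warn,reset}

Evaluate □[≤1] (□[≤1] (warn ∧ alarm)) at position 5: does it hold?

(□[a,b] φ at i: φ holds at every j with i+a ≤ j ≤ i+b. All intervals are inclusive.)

No

Check □[≤1] (warn ∧ alarm) at every j in [5,6]:
  j=5: holds on [5,6]
  j=6: fails at 7
Fails at j=6 → formula fails.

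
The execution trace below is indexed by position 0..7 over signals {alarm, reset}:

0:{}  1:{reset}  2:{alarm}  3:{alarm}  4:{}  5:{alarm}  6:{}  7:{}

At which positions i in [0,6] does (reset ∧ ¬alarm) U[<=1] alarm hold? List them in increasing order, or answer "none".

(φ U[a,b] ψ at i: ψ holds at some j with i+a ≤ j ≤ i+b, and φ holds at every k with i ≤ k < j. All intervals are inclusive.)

1, 2, 3, 5

Evaluate at each i in [0,6]:
  i=0: ✗ (no rhs in [0,1])
  i=1: ✓ (rhs at j=2; lhs holds on [1,1])
  i=2: ✓ (rhs at j=2)
  i=3: ✓ (rhs at j=3)
  i=4: ✗ (lhs fails at k=4 before rhs at j=5)
  i=5: ✓ (rhs at j=5)
  i=6: ✗ (no rhs in [6,7])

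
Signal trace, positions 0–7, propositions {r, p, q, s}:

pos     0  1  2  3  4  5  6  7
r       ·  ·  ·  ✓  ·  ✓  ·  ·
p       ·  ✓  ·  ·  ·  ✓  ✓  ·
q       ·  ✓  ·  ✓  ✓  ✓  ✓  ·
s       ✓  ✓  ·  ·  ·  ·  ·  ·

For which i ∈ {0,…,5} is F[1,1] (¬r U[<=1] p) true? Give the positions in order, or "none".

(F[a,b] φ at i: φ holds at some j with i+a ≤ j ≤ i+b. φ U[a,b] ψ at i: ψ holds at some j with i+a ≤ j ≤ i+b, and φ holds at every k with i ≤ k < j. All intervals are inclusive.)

Evaluate at each i in [0,5]:
  i=0: ✓ (witness j=1)
  i=1: ✗ (none in [2,2])
  i=2: ✗ (none in [3,3])
  i=3: ✓ (witness j=4)
  i=4: ✓ (witness j=5)
  i=5: ✓ (witness j=6)

0, 3, 4, 5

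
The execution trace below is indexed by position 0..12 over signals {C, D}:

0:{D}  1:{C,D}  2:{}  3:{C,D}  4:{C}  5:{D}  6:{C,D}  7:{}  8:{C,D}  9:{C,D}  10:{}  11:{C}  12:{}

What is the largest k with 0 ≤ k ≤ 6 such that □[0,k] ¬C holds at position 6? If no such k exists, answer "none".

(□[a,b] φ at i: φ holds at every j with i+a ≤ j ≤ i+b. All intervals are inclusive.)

none

¬C must hold from j=6 onward; find where it first fails.
  j=6: fails → no k works.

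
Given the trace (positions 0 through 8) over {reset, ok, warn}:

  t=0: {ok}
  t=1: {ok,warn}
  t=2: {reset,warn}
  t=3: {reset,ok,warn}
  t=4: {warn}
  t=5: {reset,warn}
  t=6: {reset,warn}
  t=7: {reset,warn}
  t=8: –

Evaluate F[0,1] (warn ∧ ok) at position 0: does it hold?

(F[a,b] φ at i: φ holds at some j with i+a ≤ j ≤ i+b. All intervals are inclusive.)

Check (warn ∧ ok) at each j in [0,1]:
  j=0: false
  j=1: true
Found at j=1 → formula holds.

Holds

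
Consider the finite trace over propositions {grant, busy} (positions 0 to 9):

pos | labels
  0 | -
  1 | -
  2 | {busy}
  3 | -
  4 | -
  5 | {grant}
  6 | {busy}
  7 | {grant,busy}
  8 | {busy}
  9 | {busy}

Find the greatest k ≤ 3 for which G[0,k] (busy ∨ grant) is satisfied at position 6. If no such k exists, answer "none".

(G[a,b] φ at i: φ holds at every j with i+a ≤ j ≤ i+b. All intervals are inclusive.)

3

(busy ∨ grant) must hold from j=6 onward; find where it first fails.
  j=6: holds
  j=7: holds
  j=8: holds
  j=9: holds
Holds through j=9; largest k = 3.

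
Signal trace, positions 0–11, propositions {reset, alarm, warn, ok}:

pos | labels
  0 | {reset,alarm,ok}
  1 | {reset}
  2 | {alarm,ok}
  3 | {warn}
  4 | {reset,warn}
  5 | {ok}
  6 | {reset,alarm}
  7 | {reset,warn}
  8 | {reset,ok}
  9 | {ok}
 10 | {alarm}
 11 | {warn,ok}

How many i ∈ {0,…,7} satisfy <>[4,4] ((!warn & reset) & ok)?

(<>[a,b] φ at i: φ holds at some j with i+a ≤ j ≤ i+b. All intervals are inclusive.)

Evaluate at each i in [0,7]:
  i=0: ✗ (none in [4,4])
  i=1: ✗ (none in [5,5])
  i=2: ✗ (none in [6,6])
  i=3: ✗ (none in [7,7])
  i=4: ✓ (witness j=8)
  i=5: ✗ (none in [9,9])
  i=6: ✗ (none in [10,10])
  i=7: ✗ (none in [11,11])
Positions where it holds: {4} → 1.

1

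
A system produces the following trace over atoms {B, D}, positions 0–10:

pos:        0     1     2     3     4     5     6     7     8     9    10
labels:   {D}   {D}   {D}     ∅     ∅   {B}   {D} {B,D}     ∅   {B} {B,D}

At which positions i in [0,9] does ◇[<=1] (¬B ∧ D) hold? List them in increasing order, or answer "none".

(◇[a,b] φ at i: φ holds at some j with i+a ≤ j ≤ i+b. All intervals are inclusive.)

Evaluate at each i in [0,9]:
  i=0: ✓ (witness j=0)
  i=1: ✓ (witness j=1)
  i=2: ✓ (witness j=2)
  i=3: ✗ (none in [3,4])
  i=4: ✗ (none in [4,5])
  i=5: ✓ (witness j=6)
  i=6: ✓ (witness j=6)
  i=7: ✗ (none in [7,8])
  i=8: ✗ (none in [8,9])
  i=9: ✗ (none in [9,10])

0, 1, 2, 5, 6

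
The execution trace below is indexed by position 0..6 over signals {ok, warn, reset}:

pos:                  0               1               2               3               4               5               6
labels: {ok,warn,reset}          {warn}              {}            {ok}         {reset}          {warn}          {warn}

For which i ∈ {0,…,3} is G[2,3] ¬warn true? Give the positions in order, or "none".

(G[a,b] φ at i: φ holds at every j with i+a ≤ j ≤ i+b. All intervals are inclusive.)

0, 1

Evaluate at each i in [0,3]:
  i=0: ✓ (all of [2,3])
  i=1: ✓ (all of [3,4])
  i=2: ✗ (fails at j=5)
  i=3: ✗ (fails at j=5)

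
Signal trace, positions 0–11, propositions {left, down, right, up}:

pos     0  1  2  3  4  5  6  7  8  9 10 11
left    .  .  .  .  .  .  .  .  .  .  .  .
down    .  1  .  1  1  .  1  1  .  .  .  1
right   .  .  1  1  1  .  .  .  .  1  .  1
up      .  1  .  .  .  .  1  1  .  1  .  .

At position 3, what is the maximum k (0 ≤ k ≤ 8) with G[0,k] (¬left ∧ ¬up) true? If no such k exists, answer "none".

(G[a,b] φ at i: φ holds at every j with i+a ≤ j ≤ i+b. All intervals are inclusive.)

2

(¬left ∧ ¬up) must hold from j=3 onward; find where it first fails.
  j=3: holds
  j=4: holds
  j=5: holds
  j=6: fails
Holds on [3,5], so largest k = 2.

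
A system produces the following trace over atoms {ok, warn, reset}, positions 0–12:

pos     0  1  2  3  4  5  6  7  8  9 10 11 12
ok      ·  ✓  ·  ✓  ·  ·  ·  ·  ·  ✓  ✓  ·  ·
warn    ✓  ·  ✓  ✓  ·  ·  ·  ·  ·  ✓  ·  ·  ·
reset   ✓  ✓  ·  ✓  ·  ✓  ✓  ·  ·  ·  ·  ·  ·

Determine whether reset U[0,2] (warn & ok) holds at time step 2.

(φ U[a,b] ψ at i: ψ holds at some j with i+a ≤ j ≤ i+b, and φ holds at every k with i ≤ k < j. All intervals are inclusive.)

Need some j in [2,4] with (warn & ok), and reset at every k in [2,j-1].
  j=2: (warn & ok) false.
  j=3: (warn & ok) holds, but reset fails at k=2 → not this j.
  j=4: (warn & ok) false.
No j in the window works → until fails.

No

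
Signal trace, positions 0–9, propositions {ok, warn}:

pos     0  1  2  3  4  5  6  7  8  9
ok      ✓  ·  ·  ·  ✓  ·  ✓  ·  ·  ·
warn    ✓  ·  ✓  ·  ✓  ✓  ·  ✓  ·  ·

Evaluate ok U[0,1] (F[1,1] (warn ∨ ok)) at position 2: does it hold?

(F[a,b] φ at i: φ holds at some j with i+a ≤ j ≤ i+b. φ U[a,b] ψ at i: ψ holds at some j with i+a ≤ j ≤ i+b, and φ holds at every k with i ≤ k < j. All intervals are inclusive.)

Need some j in [2,3] with F[1,1] (warn ∨ ok), and ok at every k in [2,j-1].
  j=2: F[1,1] (warn ∨ ok) — fails (none in [3,3]).
  j=3: F[1,1] (warn ∨ ok) holds, but ok fails at k=2 → not this j.
No j in the window works → until fails.

Does not hold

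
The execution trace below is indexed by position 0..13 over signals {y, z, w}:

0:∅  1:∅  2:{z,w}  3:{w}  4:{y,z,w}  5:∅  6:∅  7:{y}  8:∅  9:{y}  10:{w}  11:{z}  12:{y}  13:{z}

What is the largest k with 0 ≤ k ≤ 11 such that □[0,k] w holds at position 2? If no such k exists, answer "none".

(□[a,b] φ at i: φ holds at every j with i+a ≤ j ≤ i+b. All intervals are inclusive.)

2

w must hold from j=2 onward; find where it first fails.
  j=2: holds
  j=3: holds
  j=4: holds
  j=5: fails
Holds on [2,4], so largest k = 2.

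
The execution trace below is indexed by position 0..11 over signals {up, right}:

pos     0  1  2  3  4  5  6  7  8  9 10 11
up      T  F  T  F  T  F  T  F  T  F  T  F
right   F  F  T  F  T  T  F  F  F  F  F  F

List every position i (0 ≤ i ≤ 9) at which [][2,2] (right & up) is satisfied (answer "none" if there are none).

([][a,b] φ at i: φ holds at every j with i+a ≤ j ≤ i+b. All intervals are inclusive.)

Evaluate at each i in [0,9]:
  i=0: ✓ (all of [2,2])
  i=1: ✗ (fails at j=3)
  i=2: ✓ (all of [4,4])
  i=3: ✗ (fails at j=5)
  i=4: ✗ (fails at j=6)
  i=5: ✗ (fails at j=7)
  i=6: ✗ (fails at j=8)
  i=7: ✗ (fails at j=9)
  i=8: ✗ (fails at j=10)
  i=9: ✗ (fails at j=11)

0, 2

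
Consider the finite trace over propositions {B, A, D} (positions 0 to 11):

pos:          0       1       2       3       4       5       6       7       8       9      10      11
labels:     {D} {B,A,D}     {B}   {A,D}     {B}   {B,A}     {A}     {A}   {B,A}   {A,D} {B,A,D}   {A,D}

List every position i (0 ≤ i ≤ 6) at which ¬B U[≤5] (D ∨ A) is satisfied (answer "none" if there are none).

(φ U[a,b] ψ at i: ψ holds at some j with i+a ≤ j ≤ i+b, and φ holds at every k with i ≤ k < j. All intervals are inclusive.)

0, 1, 3, 5, 6

Evaluate at each i in [0,6]:
  i=0: ✓ (rhs at j=0)
  i=1: ✓ (rhs at j=1)
  i=2: ✗ (lhs fails at k=2 before rhs at j=3)
  i=3: ✓ (rhs at j=3)
  i=4: ✗ (lhs fails at k=4 before rhs at j=5)
  i=5: ✓ (rhs at j=5)
  i=6: ✓ (rhs at j=6)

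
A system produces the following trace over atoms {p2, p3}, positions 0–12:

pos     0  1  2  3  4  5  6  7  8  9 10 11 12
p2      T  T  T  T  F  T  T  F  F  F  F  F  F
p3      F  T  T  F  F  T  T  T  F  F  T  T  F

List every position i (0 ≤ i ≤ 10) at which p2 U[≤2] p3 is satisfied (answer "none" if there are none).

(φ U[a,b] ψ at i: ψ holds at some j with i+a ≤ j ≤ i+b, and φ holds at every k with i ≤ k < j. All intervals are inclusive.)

0, 1, 2, 5, 6, 7, 10

Evaluate at each i in [0,10]:
  i=0: ✓ (rhs at j=1; lhs holds on [0,0])
  i=1: ✓ (rhs at j=1)
  i=2: ✓ (rhs at j=2)
  i=3: ✗ (lhs fails at k=4 before rhs at j=5)
  i=4: ✗ (lhs fails at k=4 before rhs at j=5)
  i=5: ✓ (rhs at j=5)
  i=6: ✓ (rhs at j=6)
  i=7: ✓ (rhs at j=7)
  i=8: ✗ (lhs fails at k=8 before rhs at j=10)
  i=9: ✗ (lhs fails at k=9 before rhs at j=10)
  i=10: ✓ (rhs at j=10)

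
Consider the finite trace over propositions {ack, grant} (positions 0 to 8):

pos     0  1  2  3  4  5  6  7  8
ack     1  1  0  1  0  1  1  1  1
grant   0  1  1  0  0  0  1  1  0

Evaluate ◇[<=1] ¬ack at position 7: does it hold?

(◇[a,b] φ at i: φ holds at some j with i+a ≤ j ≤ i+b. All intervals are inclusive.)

Check ¬ack at each j in [7,8]:
  j=7: false
  j=8: false
No position in the window satisfies it → formula fails.

Does not hold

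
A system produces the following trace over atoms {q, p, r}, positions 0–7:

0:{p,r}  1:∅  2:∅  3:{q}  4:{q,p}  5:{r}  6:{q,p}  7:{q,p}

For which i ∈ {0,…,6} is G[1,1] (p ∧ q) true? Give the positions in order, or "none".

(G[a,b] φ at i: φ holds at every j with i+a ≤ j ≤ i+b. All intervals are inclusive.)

Evaluate at each i in [0,6]:
  i=0: ✗ (fails at j=1)
  i=1: ✗ (fails at j=2)
  i=2: ✗ (fails at j=3)
  i=3: ✓ (all of [4,4])
  i=4: ✗ (fails at j=5)
  i=5: ✓ (all of [6,6])
  i=6: ✓ (all of [7,7])

3, 5, 6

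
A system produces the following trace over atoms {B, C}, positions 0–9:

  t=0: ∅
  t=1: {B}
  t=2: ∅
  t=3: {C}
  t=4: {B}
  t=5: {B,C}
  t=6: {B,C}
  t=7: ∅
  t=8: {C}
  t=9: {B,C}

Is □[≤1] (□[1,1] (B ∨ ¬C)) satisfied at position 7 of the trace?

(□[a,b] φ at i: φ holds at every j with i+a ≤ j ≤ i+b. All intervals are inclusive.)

False

Check □[1,1] (B ∨ ¬C) at every j in [7,8]:
  j=7: fails at 8
  j=8: holds on [9,9]
Fails at j=7 → formula fails.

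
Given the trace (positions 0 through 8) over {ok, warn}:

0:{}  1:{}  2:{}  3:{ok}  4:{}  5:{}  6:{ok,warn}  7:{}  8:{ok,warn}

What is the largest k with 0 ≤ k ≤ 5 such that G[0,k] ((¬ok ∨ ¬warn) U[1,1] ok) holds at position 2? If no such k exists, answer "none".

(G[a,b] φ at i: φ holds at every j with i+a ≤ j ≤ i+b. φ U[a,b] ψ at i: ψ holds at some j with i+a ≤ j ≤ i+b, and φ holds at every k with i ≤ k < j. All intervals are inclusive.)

((¬ok ∨ ¬warn) U[1,1] ok) must hold from j=2 onward; find where it first fails.
  j=2: holds
  j=3: fails
Holds on [2,2], so largest k = 0.

0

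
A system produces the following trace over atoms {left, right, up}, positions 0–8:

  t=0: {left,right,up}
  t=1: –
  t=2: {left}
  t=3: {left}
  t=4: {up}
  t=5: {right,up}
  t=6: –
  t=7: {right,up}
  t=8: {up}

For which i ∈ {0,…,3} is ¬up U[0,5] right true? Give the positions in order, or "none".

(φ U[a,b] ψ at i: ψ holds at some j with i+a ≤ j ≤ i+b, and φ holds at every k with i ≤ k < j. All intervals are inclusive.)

Evaluate at each i in [0,3]:
  i=0: ✓ (rhs at j=0)
  i=1: ✗ (lhs fails at k=4 before rhs at j=5)
  i=2: ✗ (lhs fails at k=4 before rhs at j=5)
  i=3: ✗ (lhs fails at k=4 before rhs at j=5)

0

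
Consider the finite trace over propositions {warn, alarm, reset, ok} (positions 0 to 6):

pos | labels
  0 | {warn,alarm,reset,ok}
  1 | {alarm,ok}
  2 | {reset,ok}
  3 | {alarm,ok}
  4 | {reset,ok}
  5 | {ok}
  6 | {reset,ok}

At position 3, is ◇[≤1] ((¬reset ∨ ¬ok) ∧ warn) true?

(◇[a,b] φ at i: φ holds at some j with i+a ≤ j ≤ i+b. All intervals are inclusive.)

Check ((¬reset ∨ ¬ok) ∧ warn) at each j in [3,4]:
  j=3: false
  j=4: false
No position in the window satisfies it → formula fails.

No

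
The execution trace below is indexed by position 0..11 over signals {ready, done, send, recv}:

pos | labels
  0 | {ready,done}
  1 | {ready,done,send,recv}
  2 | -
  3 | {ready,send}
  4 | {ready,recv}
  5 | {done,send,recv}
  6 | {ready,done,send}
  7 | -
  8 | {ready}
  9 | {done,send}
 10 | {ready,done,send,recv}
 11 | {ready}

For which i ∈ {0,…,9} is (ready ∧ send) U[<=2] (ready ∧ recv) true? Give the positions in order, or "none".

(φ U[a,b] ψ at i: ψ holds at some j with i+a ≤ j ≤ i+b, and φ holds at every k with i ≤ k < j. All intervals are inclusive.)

1, 3, 4

Evaluate at each i in [0,9]:
  i=0: ✗ (lhs fails at k=0 before rhs at j=1)
  i=1: ✓ (rhs at j=1)
  i=2: ✗ (lhs fails at k=2 before rhs at j=4)
  i=3: ✓ (rhs at j=4; lhs holds on [3,3])
  i=4: ✓ (rhs at j=4)
  i=5: ✗ (no rhs in [5,7])
  i=6: ✗ (no rhs in [6,8])
  i=7: ✗ (no rhs in [7,9])
  i=8: ✗ (lhs fails at k=8 before rhs at j=10)
  i=9: ✗ (lhs fails at k=9 before rhs at j=10)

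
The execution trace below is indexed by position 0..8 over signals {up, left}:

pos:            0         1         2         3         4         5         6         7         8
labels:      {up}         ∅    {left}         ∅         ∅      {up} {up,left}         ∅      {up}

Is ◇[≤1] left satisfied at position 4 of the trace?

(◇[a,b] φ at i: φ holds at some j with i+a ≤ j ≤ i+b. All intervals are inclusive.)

Check left at each j in [4,5]:
  j=4: false
  j=5: false
No position in the window satisfies it → formula fails.

False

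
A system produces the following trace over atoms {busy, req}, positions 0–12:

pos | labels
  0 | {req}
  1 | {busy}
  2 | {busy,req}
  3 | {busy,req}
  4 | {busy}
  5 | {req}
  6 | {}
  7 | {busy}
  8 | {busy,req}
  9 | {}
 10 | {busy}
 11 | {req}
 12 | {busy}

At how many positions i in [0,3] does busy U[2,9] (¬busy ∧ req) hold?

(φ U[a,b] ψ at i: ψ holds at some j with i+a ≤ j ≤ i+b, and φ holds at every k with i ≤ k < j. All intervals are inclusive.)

Evaluate at each i in [0,3]:
  i=0: ✗ (lhs fails at k=0 before rhs at j=5)
  i=1: ✓ (rhs at j=5; lhs holds on [1,4])
  i=2: ✓ (rhs at j=5; lhs holds on [2,4])
  i=3: ✓ (rhs at j=5; lhs holds on [3,4])
Positions where it holds: {1, 2, 3} → 3.

3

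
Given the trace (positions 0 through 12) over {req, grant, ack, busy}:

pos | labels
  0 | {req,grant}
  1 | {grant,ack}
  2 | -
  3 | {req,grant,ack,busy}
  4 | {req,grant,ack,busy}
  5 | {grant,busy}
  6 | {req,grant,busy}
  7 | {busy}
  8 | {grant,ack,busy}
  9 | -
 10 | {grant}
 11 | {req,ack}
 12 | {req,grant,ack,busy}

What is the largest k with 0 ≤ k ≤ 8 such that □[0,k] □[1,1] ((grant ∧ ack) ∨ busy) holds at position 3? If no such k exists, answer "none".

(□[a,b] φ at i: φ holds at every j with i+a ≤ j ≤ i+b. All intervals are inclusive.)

□[1,1] ((grant ∧ ack) ∨ busy) must hold from j=3 onward; find where it first fails.
  j=3: holds
  j=4: holds
  j=5: holds
  j=6: holds
  j=7: holds
  j=8: fails
Holds on [3,7], so largest k = 4.

4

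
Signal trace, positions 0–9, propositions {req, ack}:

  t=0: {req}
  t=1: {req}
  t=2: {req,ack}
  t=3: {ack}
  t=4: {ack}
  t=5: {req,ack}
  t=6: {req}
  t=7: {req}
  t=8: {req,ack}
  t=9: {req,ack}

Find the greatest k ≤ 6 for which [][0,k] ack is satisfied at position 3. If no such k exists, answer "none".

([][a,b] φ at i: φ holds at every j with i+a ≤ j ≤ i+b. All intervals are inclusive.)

2

ack must hold from j=3 onward; find where it first fails.
  j=3: holds
  j=4: holds
  j=5: holds
  j=6: fails
Holds on [3,5], so largest k = 2.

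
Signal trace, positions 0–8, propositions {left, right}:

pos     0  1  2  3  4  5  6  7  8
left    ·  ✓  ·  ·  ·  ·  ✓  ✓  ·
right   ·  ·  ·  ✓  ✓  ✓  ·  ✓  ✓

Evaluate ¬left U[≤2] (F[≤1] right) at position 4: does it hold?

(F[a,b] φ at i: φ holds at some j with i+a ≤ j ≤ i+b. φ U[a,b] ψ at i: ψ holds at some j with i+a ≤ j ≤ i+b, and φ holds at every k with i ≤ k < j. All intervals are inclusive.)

Holds

Need some j in [4,6] with F[≤1] right, and ¬left at every k in [4,j-1].
  j=4: F[≤1] right holds; no prefix to check → satisfied.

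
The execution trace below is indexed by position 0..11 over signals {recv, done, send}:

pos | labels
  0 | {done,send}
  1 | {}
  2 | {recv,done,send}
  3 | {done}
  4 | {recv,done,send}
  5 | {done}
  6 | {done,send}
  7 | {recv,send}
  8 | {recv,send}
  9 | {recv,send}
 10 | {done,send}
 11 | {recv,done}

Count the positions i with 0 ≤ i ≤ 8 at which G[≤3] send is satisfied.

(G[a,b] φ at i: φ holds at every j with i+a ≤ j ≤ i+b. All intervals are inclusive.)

Evaluate at each i in [0,8]:
  i=0: ✗ (fails at j=1)
  i=1: ✗ (fails at j=1)
  i=2: ✗ (fails at j=3)
  i=3: ✗ (fails at j=3)
  i=4: ✗ (fails at j=5)
  i=5: ✗ (fails at j=5)
  i=6: ✓ (all of [6,9])
  i=7: ✓ (all of [7,10])
  i=8: ✗ (fails at j=11)
Positions where it holds: {6, 7} → 2.

2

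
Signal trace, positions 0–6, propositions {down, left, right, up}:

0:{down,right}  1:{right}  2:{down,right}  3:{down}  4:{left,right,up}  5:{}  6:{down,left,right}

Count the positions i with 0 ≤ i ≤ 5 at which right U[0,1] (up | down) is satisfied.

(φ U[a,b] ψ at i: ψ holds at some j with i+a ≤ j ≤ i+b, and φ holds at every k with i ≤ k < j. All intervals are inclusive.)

Evaluate at each i in [0,5]:
  i=0: ✓ (rhs at j=0)
  i=1: ✓ (rhs at j=2; lhs holds on [1,1])
  i=2: ✓ (rhs at j=2)
  i=3: ✓ (rhs at j=3)
  i=4: ✓ (rhs at j=4)
  i=5: ✗ (lhs fails at k=5 before rhs at j=6)
Positions where it holds: {0, 1, 2, 3, 4} → 5.

5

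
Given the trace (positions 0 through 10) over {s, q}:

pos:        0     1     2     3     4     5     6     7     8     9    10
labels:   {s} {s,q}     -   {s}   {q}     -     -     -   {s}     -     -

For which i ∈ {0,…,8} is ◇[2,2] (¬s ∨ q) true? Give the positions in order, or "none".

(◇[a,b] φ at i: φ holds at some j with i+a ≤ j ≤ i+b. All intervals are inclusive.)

Evaluate at each i in [0,8]:
  i=0: ✓ (witness j=2)
  i=1: ✗ (none in [3,3])
  i=2: ✓ (witness j=4)
  i=3: ✓ (witness j=5)
  i=4: ✓ (witness j=6)
  i=5: ✓ (witness j=7)
  i=6: ✗ (none in [8,8])
  i=7: ✓ (witness j=9)
  i=8: ✓ (witness j=10)

0, 2, 3, 4, 5, 7, 8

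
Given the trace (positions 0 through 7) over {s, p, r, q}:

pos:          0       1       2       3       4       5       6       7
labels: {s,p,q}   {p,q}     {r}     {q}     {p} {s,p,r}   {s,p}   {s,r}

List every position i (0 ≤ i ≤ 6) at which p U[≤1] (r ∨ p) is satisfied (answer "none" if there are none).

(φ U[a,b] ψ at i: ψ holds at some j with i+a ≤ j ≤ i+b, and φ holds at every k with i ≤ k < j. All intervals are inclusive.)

Evaluate at each i in [0,6]:
  i=0: ✓ (rhs at j=0)
  i=1: ✓ (rhs at j=1)
  i=2: ✓ (rhs at j=2)
  i=3: ✗ (lhs fails at k=3 before rhs at j=4)
  i=4: ✓ (rhs at j=4)
  i=5: ✓ (rhs at j=5)
  i=6: ✓ (rhs at j=6)

0, 1, 2, 4, 5, 6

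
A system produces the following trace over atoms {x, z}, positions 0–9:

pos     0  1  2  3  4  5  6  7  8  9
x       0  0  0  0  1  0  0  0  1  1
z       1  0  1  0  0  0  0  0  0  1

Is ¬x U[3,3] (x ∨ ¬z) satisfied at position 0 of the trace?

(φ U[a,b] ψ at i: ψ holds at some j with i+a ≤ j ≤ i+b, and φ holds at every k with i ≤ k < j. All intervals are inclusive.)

Need some j in [3,3] with (x ∨ ¬z), and ¬x at every k in [0,j-1].
  j=3: (x ∨ ¬z) holds; ¬x holds at every k in [0,2] → satisfied.

Yes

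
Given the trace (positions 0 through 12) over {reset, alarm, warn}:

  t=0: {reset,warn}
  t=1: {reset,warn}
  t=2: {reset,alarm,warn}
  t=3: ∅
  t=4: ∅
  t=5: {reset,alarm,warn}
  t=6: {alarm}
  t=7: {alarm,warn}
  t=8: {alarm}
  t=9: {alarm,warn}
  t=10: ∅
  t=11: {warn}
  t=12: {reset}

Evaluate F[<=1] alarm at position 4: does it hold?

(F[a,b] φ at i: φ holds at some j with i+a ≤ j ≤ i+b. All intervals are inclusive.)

Holds

Check alarm at each j in [4,5]:
  j=4: false
  j=5: true
Found at j=5 → formula holds.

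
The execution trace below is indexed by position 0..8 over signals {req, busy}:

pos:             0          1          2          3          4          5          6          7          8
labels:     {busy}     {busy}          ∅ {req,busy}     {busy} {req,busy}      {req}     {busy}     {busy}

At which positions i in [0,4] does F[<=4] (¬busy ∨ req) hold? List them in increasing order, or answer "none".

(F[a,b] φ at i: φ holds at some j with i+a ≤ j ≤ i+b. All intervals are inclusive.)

Evaluate at each i in [0,4]:
  i=0: ✓ (witness j=2)
  i=1: ✓ (witness j=2)
  i=2: ✓ (witness j=2)
  i=3: ✓ (witness j=3)
  i=4: ✓ (witness j=5)

0, 1, 2, 3, 4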